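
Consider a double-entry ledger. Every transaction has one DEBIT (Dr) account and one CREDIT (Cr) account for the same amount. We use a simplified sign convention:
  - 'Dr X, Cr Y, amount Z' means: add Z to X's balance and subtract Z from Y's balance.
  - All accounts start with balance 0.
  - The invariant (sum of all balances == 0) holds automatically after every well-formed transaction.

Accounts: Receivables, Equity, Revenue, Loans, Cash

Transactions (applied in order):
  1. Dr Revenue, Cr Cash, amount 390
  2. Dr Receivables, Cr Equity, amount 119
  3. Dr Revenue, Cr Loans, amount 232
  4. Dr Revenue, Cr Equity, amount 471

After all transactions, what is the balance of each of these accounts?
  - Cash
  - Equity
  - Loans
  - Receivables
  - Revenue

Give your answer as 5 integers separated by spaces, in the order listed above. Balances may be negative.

Answer: -390 -590 -232 119 1093

Derivation:
After txn 1 (Dr Revenue, Cr Cash, amount 390): Cash=-390 Revenue=390
After txn 2 (Dr Receivables, Cr Equity, amount 119): Cash=-390 Equity=-119 Receivables=119 Revenue=390
After txn 3 (Dr Revenue, Cr Loans, amount 232): Cash=-390 Equity=-119 Loans=-232 Receivables=119 Revenue=622
After txn 4 (Dr Revenue, Cr Equity, amount 471): Cash=-390 Equity=-590 Loans=-232 Receivables=119 Revenue=1093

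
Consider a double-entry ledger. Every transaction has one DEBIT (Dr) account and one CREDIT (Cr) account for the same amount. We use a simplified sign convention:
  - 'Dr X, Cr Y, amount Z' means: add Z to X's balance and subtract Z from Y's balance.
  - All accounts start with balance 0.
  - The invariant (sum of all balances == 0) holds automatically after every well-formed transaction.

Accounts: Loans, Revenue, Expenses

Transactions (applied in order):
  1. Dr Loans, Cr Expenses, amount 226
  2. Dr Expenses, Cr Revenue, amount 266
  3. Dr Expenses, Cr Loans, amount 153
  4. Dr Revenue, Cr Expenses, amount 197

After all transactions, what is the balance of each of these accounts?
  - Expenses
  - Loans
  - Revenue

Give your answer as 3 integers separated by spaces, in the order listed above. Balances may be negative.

Answer: -4 73 -69

Derivation:
After txn 1 (Dr Loans, Cr Expenses, amount 226): Expenses=-226 Loans=226
After txn 2 (Dr Expenses, Cr Revenue, amount 266): Expenses=40 Loans=226 Revenue=-266
After txn 3 (Dr Expenses, Cr Loans, amount 153): Expenses=193 Loans=73 Revenue=-266
After txn 4 (Dr Revenue, Cr Expenses, amount 197): Expenses=-4 Loans=73 Revenue=-69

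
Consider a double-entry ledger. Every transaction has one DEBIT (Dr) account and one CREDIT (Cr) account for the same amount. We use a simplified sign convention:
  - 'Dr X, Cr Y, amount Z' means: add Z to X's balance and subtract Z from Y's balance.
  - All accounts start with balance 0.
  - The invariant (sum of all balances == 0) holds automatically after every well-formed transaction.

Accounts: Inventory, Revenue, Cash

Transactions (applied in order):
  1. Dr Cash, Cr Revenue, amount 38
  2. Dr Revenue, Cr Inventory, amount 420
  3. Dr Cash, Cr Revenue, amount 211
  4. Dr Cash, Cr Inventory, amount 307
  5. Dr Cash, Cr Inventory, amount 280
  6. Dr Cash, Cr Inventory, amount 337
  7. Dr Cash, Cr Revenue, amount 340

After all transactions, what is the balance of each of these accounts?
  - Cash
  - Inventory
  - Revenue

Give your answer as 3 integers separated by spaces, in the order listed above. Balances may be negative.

Answer: 1513 -1344 -169

Derivation:
After txn 1 (Dr Cash, Cr Revenue, amount 38): Cash=38 Revenue=-38
After txn 2 (Dr Revenue, Cr Inventory, amount 420): Cash=38 Inventory=-420 Revenue=382
After txn 3 (Dr Cash, Cr Revenue, amount 211): Cash=249 Inventory=-420 Revenue=171
After txn 4 (Dr Cash, Cr Inventory, amount 307): Cash=556 Inventory=-727 Revenue=171
After txn 5 (Dr Cash, Cr Inventory, amount 280): Cash=836 Inventory=-1007 Revenue=171
After txn 6 (Dr Cash, Cr Inventory, amount 337): Cash=1173 Inventory=-1344 Revenue=171
After txn 7 (Dr Cash, Cr Revenue, amount 340): Cash=1513 Inventory=-1344 Revenue=-169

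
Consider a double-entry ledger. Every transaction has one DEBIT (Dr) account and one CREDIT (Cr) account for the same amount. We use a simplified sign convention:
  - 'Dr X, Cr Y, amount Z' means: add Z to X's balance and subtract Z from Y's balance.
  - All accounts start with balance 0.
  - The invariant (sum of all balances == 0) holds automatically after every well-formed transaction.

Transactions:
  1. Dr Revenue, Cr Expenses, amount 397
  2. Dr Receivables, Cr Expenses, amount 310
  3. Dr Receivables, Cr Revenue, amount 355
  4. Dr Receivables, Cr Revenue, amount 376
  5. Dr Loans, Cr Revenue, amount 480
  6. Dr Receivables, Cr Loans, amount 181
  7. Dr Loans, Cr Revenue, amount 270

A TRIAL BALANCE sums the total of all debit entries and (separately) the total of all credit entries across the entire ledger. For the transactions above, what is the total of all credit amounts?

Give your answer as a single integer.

Txn 1: credit+=397
Txn 2: credit+=310
Txn 3: credit+=355
Txn 4: credit+=376
Txn 5: credit+=480
Txn 6: credit+=181
Txn 7: credit+=270
Total credits = 2369

Answer: 2369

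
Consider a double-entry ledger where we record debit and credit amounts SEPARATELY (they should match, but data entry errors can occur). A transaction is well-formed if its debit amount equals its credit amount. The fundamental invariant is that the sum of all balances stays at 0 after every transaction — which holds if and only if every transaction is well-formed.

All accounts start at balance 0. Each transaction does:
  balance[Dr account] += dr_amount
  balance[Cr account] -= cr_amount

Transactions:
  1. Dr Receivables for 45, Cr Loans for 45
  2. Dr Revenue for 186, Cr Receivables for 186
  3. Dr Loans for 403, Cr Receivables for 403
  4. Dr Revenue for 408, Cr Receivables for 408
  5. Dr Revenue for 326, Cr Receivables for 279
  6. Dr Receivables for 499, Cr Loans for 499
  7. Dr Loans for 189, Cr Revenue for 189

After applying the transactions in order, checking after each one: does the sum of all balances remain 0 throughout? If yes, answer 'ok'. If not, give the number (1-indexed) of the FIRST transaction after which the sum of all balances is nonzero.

Answer: 5

Derivation:
After txn 1: dr=45 cr=45 sum_balances=0
After txn 2: dr=186 cr=186 sum_balances=0
After txn 3: dr=403 cr=403 sum_balances=0
After txn 4: dr=408 cr=408 sum_balances=0
After txn 5: dr=326 cr=279 sum_balances=47
After txn 6: dr=499 cr=499 sum_balances=47
After txn 7: dr=189 cr=189 sum_balances=47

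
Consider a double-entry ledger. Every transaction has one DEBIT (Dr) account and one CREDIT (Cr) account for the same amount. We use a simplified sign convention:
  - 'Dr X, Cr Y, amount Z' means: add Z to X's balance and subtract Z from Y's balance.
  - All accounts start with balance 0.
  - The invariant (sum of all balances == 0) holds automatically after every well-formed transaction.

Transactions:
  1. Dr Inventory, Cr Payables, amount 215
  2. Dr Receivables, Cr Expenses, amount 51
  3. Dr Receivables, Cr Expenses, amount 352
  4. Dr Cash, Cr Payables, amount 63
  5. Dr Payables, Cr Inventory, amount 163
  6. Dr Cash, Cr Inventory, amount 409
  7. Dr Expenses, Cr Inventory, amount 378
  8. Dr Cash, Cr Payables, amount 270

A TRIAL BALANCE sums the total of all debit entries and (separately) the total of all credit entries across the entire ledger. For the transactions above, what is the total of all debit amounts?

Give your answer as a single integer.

Txn 1: debit+=215
Txn 2: debit+=51
Txn 3: debit+=352
Txn 4: debit+=63
Txn 5: debit+=163
Txn 6: debit+=409
Txn 7: debit+=378
Txn 8: debit+=270
Total debits = 1901

Answer: 1901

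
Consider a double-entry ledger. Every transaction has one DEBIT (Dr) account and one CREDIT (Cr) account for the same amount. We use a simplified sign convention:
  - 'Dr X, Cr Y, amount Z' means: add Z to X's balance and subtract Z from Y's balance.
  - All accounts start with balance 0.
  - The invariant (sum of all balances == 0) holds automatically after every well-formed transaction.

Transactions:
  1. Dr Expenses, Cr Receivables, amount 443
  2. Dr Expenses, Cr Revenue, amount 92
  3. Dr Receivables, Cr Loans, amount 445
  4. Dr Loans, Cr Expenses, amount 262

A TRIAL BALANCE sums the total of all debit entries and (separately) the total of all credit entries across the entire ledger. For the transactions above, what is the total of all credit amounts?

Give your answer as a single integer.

Txn 1: credit+=443
Txn 2: credit+=92
Txn 3: credit+=445
Txn 4: credit+=262
Total credits = 1242

Answer: 1242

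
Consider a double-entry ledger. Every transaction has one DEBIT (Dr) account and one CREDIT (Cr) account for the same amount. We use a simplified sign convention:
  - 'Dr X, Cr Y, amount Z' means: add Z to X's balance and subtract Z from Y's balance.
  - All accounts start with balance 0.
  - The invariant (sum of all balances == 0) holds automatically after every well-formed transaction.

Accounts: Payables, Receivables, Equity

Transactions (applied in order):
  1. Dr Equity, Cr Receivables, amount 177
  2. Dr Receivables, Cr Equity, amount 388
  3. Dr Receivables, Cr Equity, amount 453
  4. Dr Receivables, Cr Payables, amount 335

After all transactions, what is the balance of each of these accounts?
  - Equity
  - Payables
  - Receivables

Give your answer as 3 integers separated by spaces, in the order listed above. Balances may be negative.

Answer: -664 -335 999

Derivation:
After txn 1 (Dr Equity, Cr Receivables, amount 177): Equity=177 Receivables=-177
After txn 2 (Dr Receivables, Cr Equity, amount 388): Equity=-211 Receivables=211
After txn 3 (Dr Receivables, Cr Equity, amount 453): Equity=-664 Receivables=664
After txn 4 (Dr Receivables, Cr Payables, amount 335): Equity=-664 Payables=-335 Receivables=999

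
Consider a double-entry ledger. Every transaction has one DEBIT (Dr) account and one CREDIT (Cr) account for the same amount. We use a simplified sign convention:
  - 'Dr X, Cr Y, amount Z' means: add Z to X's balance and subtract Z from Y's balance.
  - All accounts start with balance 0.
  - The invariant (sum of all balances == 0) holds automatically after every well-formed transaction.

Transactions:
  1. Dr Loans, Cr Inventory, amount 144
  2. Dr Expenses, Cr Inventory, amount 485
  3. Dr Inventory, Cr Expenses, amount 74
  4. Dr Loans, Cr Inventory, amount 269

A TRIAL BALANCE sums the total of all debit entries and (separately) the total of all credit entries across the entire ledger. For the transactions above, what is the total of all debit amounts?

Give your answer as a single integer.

Txn 1: debit+=144
Txn 2: debit+=485
Txn 3: debit+=74
Txn 4: debit+=269
Total debits = 972

Answer: 972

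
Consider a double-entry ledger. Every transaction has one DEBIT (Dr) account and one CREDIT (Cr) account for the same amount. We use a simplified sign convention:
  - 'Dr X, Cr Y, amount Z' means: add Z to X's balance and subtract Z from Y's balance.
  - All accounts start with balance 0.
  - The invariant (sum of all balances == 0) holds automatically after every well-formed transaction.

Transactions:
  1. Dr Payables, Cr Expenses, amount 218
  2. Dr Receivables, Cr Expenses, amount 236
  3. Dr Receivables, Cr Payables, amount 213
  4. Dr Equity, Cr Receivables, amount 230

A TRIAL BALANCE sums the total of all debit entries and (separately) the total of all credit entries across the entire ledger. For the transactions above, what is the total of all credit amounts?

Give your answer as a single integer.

Txn 1: credit+=218
Txn 2: credit+=236
Txn 3: credit+=213
Txn 4: credit+=230
Total credits = 897

Answer: 897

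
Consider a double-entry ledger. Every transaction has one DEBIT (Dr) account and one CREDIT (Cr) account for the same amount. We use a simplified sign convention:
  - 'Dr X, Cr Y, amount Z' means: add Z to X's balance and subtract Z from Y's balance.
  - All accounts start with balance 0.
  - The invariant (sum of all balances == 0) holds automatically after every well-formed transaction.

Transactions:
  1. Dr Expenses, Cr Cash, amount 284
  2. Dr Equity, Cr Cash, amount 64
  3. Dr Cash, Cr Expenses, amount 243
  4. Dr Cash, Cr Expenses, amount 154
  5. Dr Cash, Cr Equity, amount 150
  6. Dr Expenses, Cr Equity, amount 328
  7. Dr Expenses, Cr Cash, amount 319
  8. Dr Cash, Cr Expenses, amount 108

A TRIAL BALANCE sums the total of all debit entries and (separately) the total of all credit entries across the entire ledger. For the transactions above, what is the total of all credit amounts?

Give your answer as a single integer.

Txn 1: credit+=284
Txn 2: credit+=64
Txn 3: credit+=243
Txn 4: credit+=154
Txn 5: credit+=150
Txn 6: credit+=328
Txn 7: credit+=319
Txn 8: credit+=108
Total credits = 1650

Answer: 1650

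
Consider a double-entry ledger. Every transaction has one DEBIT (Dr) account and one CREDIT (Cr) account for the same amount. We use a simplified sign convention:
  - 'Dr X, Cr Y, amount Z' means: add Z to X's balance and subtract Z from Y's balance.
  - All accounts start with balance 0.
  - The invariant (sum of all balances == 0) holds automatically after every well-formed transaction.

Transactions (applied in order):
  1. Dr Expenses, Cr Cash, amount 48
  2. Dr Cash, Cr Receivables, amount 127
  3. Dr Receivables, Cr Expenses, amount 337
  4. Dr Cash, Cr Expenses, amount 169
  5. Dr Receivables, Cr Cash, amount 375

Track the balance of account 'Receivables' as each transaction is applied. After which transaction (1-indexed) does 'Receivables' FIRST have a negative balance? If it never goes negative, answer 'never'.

After txn 1: Receivables=0
After txn 2: Receivables=-127

Answer: 2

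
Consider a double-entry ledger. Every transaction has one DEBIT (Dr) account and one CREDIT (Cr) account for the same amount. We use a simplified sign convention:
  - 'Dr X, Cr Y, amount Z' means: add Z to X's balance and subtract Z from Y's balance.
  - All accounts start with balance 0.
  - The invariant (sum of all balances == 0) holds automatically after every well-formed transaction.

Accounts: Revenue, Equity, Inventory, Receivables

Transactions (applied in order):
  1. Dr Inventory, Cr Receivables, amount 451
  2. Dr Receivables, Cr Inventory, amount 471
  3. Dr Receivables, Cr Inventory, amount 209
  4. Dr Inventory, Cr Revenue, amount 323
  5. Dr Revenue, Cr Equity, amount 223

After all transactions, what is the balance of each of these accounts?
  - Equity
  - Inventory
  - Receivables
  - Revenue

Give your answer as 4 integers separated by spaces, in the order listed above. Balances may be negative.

Answer: -223 94 229 -100

Derivation:
After txn 1 (Dr Inventory, Cr Receivables, amount 451): Inventory=451 Receivables=-451
After txn 2 (Dr Receivables, Cr Inventory, amount 471): Inventory=-20 Receivables=20
After txn 3 (Dr Receivables, Cr Inventory, amount 209): Inventory=-229 Receivables=229
After txn 4 (Dr Inventory, Cr Revenue, amount 323): Inventory=94 Receivables=229 Revenue=-323
After txn 5 (Dr Revenue, Cr Equity, amount 223): Equity=-223 Inventory=94 Receivables=229 Revenue=-100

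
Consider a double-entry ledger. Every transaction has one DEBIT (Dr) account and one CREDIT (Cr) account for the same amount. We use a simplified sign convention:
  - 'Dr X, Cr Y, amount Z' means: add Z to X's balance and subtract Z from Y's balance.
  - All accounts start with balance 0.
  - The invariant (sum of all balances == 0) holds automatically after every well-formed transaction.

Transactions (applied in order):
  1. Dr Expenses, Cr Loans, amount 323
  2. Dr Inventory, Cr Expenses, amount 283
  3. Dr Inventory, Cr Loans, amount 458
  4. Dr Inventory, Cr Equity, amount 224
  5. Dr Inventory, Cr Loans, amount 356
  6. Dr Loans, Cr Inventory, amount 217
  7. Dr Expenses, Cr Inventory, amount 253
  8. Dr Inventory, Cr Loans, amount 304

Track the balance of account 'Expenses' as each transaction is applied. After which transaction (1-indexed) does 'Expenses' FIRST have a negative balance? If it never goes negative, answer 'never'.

After txn 1: Expenses=323
After txn 2: Expenses=40
After txn 3: Expenses=40
After txn 4: Expenses=40
After txn 5: Expenses=40
After txn 6: Expenses=40
After txn 7: Expenses=293
After txn 8: Expenses=293

Answer: never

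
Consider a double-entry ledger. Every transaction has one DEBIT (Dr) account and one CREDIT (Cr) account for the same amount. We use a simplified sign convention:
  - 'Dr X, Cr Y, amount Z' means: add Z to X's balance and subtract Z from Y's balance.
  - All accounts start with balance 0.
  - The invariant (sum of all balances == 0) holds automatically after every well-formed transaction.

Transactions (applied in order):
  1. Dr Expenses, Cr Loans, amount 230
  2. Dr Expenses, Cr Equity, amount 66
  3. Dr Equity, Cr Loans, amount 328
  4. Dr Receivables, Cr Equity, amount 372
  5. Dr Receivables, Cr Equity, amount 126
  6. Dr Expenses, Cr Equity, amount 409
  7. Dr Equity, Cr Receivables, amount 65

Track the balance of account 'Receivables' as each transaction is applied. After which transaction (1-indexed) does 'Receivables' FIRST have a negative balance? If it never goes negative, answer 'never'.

Answer: never

Derivation:
After txn 1: Receivables=0
After txn 2: Receivables=0
After txn 3: Receivables=0
After txn 4: Receivables=372
After txn 5: Receivables=498
After txn 6: Receivables=498
After txn 7: Receivables=433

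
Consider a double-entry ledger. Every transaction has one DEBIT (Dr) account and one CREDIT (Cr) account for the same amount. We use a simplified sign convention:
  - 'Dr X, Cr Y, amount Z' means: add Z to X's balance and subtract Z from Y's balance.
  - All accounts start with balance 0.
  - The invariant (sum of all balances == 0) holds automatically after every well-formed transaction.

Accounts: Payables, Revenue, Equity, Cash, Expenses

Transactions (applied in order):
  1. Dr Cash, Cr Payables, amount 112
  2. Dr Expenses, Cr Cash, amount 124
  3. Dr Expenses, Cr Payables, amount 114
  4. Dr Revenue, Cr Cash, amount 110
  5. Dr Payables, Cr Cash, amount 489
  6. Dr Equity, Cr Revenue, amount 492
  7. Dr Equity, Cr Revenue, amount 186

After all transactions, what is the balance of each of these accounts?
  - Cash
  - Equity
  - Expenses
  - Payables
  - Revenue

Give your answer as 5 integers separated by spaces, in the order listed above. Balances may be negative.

After txn 1 (Dr Cash, Cr Payables, amount 112): Cash=112 Payables=-112
After txn 2 (Dr Expenses, Cr Cash, amount 124): Cash=-12 Expenses=124 Payables=-112
After txn 3 (Dr Expenses, Cr Payables, amount 114): Cash=-12 Expenses=238 Payables=-226
After txn 4 (Dr Revenue, Cr Cash, amount 110): Cash=-122 Expenses=238 Payables=-226 Revenue=110
After txn 5 (Dr Payables, Cr Cash, amount 489): Cash=-611 Expenses=238 Payables=263 Revenue=110
After txn 6 (Dr Equity, Cr Revenue, amount 492): Cash=-611 Equity=492 Expenses=238 Payables=263 Revenue=-382
After txn 7 (Dr Equity, Cr Revenue, amount 186): Cash=-611 Equity=678 Expenses=238 Payables=263 Revenue=-568

Answer: -611 678 238 263 -568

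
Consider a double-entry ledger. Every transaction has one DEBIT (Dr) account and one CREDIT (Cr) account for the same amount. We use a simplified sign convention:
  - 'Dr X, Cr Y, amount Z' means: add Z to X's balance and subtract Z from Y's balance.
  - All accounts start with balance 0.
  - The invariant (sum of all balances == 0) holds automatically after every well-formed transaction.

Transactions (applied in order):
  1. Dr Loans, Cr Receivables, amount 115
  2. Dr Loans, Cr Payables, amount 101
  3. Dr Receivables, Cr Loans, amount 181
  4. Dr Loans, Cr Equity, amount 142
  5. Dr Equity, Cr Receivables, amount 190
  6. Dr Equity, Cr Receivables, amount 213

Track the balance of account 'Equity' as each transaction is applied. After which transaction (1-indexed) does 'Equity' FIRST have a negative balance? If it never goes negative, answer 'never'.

Answer: 4

Derivation:
After txn 1: Equity=0
After txn 2: Equity=0
After txn 3: Equity=0
After txn 4: Equity=-142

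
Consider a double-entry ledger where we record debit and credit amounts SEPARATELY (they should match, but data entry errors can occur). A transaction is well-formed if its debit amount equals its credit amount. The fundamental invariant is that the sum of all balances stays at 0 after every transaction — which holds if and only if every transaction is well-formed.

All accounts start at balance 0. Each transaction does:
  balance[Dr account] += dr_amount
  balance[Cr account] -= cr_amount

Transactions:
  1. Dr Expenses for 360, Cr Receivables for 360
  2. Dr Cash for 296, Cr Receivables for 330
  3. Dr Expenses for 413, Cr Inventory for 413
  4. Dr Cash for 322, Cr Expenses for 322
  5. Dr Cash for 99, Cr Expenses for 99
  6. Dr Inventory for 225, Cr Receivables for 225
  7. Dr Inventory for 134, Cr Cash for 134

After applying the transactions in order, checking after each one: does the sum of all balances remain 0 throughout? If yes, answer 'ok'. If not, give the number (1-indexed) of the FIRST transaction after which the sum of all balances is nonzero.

Answer: 2

Derivation:
After txn 1: dr=360 cr=360 sum_balances=0
After txn 2: dr=296 cr=330 sum_balances=-34
After txn 3: dr=413 cr=413 sum_balances=-34
After txn 4: dr=322 cr=322 sum_balances=-34
After txn 5: dr=99 cr=99 sum_balances=-34
After txn 6: dr=225 cr=225 sum_balances=-34
After txn 7: dr=134 cr=134 sum_balances=-34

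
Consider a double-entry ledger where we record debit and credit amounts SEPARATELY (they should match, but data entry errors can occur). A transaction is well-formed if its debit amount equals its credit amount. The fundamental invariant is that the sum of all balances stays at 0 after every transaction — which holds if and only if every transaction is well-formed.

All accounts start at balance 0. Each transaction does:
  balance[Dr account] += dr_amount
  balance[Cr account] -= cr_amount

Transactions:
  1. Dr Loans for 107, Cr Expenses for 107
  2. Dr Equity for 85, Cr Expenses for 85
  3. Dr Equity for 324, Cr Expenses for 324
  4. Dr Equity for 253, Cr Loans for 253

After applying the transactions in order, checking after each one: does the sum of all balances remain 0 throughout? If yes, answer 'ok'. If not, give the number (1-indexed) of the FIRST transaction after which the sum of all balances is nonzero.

After txn 1: dr=107 cr=107 sum_balances=0
After txn 2: dr=85 cr=85 sum_balances=0
After txn 3: dr=324 cr=324 sum_balances=0
After txn 4: dr=253 cr=253 sum_balances=0

Answer: ok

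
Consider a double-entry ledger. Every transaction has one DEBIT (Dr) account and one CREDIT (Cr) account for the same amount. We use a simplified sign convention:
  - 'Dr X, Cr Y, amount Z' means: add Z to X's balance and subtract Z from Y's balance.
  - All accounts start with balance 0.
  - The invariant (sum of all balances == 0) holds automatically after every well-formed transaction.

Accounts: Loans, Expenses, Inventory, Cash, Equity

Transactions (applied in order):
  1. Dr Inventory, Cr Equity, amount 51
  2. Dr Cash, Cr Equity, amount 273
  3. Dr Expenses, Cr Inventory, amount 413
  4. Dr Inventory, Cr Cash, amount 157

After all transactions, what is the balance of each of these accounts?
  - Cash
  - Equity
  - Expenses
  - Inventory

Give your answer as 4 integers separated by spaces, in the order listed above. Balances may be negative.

Answer: 116 -324 413 -205

Derivation:
After txn 1 (Dr Inventory, Cr Equity, amount 51): Equity=-51 Inventory=51
After txn 2 (Dr Cash, Cr Equity, amount 273): Cash=273 Equity=-324 Inventory=51
After txn 3 (Dr Expenses, Cr Inventory, amount 413): Cash=273 Equity=-324 Expenses=413 Inventory=-362
After txn 4 (Dr Inventory, Cr Cash, amount 157): Cash=116 Equity=-324 Expenses=413 Inventory=-205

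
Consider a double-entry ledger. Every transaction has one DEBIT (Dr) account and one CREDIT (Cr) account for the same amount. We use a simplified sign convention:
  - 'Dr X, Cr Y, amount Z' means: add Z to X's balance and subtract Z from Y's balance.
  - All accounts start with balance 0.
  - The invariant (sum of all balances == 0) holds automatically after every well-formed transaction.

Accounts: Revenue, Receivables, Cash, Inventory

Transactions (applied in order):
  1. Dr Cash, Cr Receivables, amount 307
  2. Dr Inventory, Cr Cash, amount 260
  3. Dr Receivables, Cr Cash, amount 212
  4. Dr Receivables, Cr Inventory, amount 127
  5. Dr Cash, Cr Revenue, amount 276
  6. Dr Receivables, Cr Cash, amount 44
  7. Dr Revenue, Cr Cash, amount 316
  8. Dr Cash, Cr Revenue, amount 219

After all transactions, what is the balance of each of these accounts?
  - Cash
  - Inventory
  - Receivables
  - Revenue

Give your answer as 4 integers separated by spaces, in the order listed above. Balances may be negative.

After txn 1 (Dr Cash, Cr Receivables, amount 307): Cash=307 Receivables=-307
After txn 2 (Dr Inventory, Cr Cash, amount 260): Cash=47 Inventory=260 Receivables=-307
After txn 3 (Dr Receivables, Cr Cash, amount 212): Cash=-165 Inventory=260 Receivables=-95
After txn 4 (Dr Receivables, Cr Inventory, amount 127): Cash=-165 Inventory=133 Receivables=32
After txn 5 (Dr Cash, Cr Revenue, amount 276): Cash=111 Inventory=133 Receivables=32 Revenue=-276
After txn 6 (Dr Receivables, Cr Cash, amount 44): Cash=67 Inventory=133 Receivables=76 Revenue=-276
After txn 7 (Dr Revenue, Cr Cash, amount 316): Cash=-249 Inventory=133 Receivables=76 Revenue=40
After txn 8 (Dr Cash, Cr Revenue, amount 219): Cash=-30 Inventory=133 Receivables=76 Revenue=-179

Answer: -30 133 76 -179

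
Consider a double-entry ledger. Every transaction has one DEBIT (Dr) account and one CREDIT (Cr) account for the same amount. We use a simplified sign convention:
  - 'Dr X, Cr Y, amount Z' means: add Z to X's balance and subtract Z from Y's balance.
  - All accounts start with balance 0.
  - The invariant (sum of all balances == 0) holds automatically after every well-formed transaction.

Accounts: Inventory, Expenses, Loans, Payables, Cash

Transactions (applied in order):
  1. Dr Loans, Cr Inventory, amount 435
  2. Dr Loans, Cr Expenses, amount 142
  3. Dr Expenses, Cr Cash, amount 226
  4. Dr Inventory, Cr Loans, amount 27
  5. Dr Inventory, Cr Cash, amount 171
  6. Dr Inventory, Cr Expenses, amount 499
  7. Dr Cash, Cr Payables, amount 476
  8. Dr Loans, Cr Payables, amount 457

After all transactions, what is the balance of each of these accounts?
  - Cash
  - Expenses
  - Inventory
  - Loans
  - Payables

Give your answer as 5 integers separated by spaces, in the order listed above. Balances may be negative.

Answer: 79 -415 262 1007 -933

Derivation:
After txn 1 (Dr Loans, Cr Inventory, amount 435): Inventory=-435 Loans=435
After txn 2 (Dr Loans, Cr Expenses, amount 142): Expenses=-142 Inventory=-435 Loans=577
After txn 3 (Dr Expenses, Cr Cash, amount 226): Cash=-226 Expenses=84 Inventory=-435 Loans=577
After txn 4 (Dr Inventory, Cr Loans, amount 27): Cash=-226 Expenses=84 Inventory=-408 Loans=550
After txn 5 (Dr Inventory, Cr Cash, amount 171): Cash=-397 Expenses=84 Inventory=-237 Loans=550
After txn 6 (Dr Inventory, Cr Expenses, amount 499): Cash=-397 Expenses=-415 Inventory=262 Loans=550
After txn 7 (Dr Cash, Cr Payables, amount 476): Cash=79 Expenses=-415 Inventory=262 Loans=550 Payables=-476
After txn 8 (Dr Loans, Cr Payables, amount 457): Cash=79 Expenses=-415 Inventory=262 Loans=1007 Payables=-933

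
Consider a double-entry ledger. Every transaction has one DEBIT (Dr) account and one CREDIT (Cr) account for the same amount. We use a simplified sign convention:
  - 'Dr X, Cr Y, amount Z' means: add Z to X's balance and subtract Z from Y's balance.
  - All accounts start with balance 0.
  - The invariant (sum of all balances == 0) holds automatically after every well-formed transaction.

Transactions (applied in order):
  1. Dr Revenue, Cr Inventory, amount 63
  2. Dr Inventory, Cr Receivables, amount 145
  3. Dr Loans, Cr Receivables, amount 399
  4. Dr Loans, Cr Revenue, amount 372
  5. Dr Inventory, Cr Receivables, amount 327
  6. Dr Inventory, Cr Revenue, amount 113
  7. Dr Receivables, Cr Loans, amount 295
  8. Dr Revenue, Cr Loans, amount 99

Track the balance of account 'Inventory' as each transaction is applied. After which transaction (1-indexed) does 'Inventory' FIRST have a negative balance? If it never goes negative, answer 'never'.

Answer: 1

Derivation:
After txn 1: Inventory=-63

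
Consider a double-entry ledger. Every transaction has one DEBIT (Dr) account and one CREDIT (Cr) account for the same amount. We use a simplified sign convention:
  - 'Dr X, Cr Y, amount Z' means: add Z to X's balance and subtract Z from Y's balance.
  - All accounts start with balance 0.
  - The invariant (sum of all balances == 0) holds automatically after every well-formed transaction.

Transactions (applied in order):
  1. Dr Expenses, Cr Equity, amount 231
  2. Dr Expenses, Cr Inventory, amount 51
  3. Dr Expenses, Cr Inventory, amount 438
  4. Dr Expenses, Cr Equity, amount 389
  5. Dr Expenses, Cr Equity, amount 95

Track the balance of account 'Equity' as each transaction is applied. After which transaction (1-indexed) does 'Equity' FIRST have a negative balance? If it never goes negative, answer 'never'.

Answer: 1

Derivation:
After txn 1: Equity=-231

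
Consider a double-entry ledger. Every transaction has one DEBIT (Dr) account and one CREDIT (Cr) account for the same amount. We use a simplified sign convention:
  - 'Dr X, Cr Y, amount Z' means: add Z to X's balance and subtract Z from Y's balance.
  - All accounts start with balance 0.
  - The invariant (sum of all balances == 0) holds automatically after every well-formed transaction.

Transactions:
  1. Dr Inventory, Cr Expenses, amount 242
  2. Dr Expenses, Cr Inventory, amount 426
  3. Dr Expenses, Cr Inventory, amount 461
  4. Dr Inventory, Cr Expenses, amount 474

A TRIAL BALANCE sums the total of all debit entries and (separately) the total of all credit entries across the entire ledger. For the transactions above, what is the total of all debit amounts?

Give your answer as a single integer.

Txn 1: debit+=242
Txn 2: debit+=426
Txn 3: debit+=461
Txn 4: debit+=474
Total debits = 1603

Answer: 1603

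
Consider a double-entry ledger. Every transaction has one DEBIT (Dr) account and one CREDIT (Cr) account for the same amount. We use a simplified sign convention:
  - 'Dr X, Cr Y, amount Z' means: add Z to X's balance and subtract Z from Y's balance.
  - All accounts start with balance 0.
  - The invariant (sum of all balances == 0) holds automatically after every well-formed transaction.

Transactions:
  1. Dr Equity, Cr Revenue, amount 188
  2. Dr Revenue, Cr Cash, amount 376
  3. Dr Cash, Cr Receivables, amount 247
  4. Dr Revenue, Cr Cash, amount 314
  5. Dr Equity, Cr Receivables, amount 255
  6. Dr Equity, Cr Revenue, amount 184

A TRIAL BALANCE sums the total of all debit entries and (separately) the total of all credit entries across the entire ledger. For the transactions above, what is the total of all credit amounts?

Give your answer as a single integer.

Txn 1: credit+=188
Txn 2: credit+=376
Txn 3: credit+=247
Txn 4: credit+=314
Txn 5: credit+=255
Txn 6: credit+=184
Total credits = 1564

Answer: 1564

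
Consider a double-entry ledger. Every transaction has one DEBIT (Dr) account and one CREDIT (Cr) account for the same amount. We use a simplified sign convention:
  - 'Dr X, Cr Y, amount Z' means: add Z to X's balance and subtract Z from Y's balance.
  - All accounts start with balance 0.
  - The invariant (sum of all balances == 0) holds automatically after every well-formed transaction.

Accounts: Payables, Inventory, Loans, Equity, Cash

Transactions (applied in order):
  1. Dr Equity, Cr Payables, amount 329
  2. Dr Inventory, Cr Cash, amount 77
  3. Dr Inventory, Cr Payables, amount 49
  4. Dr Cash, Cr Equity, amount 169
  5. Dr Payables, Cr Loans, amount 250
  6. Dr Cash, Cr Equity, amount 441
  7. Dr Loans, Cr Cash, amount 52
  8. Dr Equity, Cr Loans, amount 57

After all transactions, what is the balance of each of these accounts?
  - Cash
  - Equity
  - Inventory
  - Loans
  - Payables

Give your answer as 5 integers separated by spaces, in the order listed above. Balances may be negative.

Answer: 481 -224 126 -255 -128

Derivation:
After txn 1 (Dr Equity, Cr Payables, amount 329): Equity=329 Payables=-329
After txn 2 (Dr Inventory, Cr Cash, amount 77): Cash=-77 Equity=329 Inventory=77 Payables=-329
After txn 3 (Dr Inventory, Cr Payables, amount 49): Cash=-77 Equity=329 Inventory=126 Payables=-378
After txn 4 (Dr Cash, Cr Equity, amount 169): Cash=92 Equity=160 Inventory=126 Payables=-378
After txn 5 (Dr Payables, Cr Loans, amount 250): Cash=92 Equity=160 Inventory=126 Loans=-250 Payables=-128
After txn 6 (Dr Cash, Cr Equity, amount 441): Cash=533 Equity=-281 Inventory=126 Loans=-250 Payables=-128
After txn 7 (Dr Loans, Cr Cash, amount 52): Cash=481 Equity=-281 Inventory=126 Loans=-198 Payables=-128
After txn 8 (Dr Equity, Cr Loans, amount 57): Cash=481 Equity=-224 Inventory=126 Loans=-255 Payables=-128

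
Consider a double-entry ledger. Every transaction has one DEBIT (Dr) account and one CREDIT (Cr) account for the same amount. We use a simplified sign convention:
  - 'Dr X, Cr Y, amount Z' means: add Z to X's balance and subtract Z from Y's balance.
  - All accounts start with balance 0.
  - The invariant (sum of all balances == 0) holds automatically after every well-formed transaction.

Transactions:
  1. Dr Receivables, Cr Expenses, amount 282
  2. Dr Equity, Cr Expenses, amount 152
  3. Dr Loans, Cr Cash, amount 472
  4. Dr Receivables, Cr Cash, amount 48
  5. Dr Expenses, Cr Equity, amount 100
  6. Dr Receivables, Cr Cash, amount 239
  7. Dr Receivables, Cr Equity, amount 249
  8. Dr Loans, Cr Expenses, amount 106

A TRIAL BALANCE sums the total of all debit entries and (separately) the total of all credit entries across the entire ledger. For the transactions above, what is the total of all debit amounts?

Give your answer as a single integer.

Answer: 1648

Derivation:
Txn 1: debit+=282
Txn 2: debit+=152
Txn 3: debit+=472
Txn 4: debit+=48
Txn 5: debit+=100
Txn 6: debit+=239
Txn 7: debit+=249
Txn 8: debit+=106
Total debits = 1648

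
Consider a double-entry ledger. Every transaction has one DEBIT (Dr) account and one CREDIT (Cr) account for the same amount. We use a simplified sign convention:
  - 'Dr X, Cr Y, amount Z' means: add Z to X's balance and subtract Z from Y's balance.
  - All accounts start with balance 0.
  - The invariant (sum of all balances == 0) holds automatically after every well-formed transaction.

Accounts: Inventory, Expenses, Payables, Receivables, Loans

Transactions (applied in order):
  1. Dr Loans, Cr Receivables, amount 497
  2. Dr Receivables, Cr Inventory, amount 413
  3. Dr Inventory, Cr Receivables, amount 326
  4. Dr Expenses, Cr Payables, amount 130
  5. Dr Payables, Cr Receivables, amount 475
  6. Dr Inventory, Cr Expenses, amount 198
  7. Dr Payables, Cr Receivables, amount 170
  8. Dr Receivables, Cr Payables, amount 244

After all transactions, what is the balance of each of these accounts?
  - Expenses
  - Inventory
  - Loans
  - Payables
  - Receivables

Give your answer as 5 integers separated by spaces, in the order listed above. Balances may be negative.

After txn 1 (Dr Loans, Cr Receivables, amount 497): Loans=497 Receivables=-497
After txn 2 (Dr Receivables, Cr Inventory, amount 413): Inventory=-413 Loans=497 Receivables=-84
After txn 3 (Dr Inventory, Cr Receivables, amount 326): Inventory=-87 Loans=497 Receivables=-410
After txn 4 (Dr Expenses, Cr Payables, amount 130): Expenses=130 Inventory=-87 Loans=497 Payables=-130 Receivables=-410
After txn 5 (Dr Payables, Cr Receivables, amount 475): Expenses=130 Inventory=-87 Loans=497 Payables=345 Receivables=-885
After txn 6 (Dr Inventory, Cr Expenses, amount 198): Expenses=-68 Inventory=111 Loans=497 Payables=345 Receivables=-885
After txn 7 (Dr Payables, Cr Receivables, amount 170): Expenses=-68 Inventory=111 Loans=497 Payables=515 Receivables=-1055
After txn 8 (Dr Receivables, Cr Payables, amount 244): Expenses=-68 Inventory=111 Loans=497 Payables=271 Receivables=-811

Answer: -68 111 497 271 -811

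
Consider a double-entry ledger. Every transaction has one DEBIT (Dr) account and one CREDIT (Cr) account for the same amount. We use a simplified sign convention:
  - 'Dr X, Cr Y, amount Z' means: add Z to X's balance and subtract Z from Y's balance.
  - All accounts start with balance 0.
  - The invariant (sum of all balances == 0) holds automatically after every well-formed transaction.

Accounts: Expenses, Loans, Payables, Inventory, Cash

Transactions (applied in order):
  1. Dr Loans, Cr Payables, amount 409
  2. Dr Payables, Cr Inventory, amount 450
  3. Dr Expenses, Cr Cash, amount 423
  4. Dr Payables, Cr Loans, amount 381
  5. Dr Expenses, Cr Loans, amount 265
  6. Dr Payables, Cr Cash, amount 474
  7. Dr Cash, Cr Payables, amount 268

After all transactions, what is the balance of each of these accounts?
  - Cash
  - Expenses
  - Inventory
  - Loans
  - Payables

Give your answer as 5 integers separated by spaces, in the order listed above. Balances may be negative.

After txn 1 (Dr Loans, Cr Payables, amount 409): Loans=409 Payables=-409
After txn 2 (Dr Payables, Cr Inventory, amount 450): Inventory=-450 Loans=409 Payables=41
After txn 3 (Dr Expenses, Cr Cash, amount 423): Cash=-423 Expenses=423 Inventory=-450 Loans=409 Payables=41
After txn 4 (Dr Payables, Cr Loans, amount 381): Cash=-423 Expenses=423 Inventory=-450 Loans=28 Payables=422
After txn 5 (Dr Expenses, Cr Loans, amount 265): Cash=-423 Expenses=688 Inventory=-450 Loans=-237 Payables=422
After txn 6 (Dr Payables, Cr Cash, amount 474): Cash=-897 Expenses=688 Inventory=-450 Loans=-237 Payables=896
After txn 7 (Dr Cash, Cr Payables, amount 268): Cash=-629 Expenses=688 Inventory=-450 Loans=-237 Payables=628

Answer: -629 688 -450 -237 628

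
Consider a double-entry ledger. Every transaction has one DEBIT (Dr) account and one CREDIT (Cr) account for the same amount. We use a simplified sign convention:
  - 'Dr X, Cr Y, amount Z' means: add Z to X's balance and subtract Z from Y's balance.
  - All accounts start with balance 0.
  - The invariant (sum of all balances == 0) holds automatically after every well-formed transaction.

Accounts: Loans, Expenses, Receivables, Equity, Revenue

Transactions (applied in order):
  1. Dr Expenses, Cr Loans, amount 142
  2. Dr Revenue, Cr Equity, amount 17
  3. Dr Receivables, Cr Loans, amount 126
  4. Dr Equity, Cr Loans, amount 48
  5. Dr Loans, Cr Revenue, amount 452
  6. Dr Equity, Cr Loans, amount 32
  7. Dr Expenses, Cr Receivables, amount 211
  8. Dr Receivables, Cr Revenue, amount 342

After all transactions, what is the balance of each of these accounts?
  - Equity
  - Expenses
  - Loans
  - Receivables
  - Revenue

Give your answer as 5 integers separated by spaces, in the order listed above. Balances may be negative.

After txn 1 (Dr Expenses, Cr Loans, amount 142): Expenses=142 Loans=-142
After txn 2 (Dr Revenue, Cr Equity, amount 17): Equity=-17 Expenses=142 Loans=-142 Revenue=17
After txn 3 (Dr Receivables, Cr Loans, amount 126): Equity=-17 Expenses=142 Loans=-268 Receivables=126 Revenue=17
After txn 4 (Dr Equity, Cr Loans, amount 48): Equity=31 Expenses=142 Loans=-316 Receivables=126 Revenue=17
After txn 5 (Dr Loans, Cr Revenue, amount 452): Equity=31 Expenses=142 Loans=136 Receivables=126 Revenue=-435
After txn 6 (Dr Equity, Cr Loans, amount 32): Equity=63 Expenses=142 Loans=104 Receivables=126 Revenue=-435
After txn 7 (Dr Expenses, Cr Receivables, amount 211): Equity=63 Expenses=353 Loans=104 Receivables=-85 Revenue=-435
After txn 8 (Dr Receivables, Cr Revenue, amount 342): Equity=63 Expenses=353 Loans=104 Receivables=257 Revenue=-777

Answer: 63 353 104 257 -777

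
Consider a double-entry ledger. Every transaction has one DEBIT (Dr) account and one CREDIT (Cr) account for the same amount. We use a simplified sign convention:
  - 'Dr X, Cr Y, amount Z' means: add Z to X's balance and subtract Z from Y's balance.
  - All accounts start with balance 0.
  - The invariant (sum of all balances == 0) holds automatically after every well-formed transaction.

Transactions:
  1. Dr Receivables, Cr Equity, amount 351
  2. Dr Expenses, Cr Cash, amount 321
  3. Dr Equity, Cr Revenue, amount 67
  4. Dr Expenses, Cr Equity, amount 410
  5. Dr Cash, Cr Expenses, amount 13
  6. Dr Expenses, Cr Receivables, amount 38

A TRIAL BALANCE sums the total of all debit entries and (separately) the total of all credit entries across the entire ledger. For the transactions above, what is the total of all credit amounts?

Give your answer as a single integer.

Txn 1: credit+=351
Txn 2: credit+=321
Txn 3: credit+=67
Txn 4: credit+=410
Txn 5: credit+=13
Txn 6: credit+=38
Total credits = 1200

Answer: 1200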